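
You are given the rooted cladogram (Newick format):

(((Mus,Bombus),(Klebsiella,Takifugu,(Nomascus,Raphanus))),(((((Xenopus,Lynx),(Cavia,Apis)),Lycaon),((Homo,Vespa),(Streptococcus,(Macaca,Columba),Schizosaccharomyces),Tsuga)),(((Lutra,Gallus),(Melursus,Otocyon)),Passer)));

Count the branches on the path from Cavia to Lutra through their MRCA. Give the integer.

9

The MRCA of Cavia and Lutra is the node subtending (((((Xenopus,Lynx),(Cavia,Apis)),Lycaon),((Homo,Vespa),(Streptococcus,(Macaca,Columba),Schizosaccharomyces),Tsuga)),(((Lutra,Gallus),(Melursus,Otocyon)),Passer)).
From Cavia up to that node: 5 branches. From Lutra up to the same node: 4 branches. Total: 5 + 4 = 9.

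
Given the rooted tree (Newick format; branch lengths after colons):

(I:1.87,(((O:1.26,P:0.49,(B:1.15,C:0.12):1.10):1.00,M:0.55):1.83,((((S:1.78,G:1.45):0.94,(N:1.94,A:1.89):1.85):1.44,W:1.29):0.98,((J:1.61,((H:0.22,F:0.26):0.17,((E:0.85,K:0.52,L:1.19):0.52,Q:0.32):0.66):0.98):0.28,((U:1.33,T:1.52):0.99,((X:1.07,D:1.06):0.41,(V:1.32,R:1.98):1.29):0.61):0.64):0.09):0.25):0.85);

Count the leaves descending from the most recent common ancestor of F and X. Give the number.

13

The MRCA of F and X is the node subtending ((J,((H,F),((E,K,L),Q))),((U,T),((X,D),(V,R)))).
That clade contains 13 terminal taxa: D, E, F, H, J, K, L, Q, R, T, U, V, X.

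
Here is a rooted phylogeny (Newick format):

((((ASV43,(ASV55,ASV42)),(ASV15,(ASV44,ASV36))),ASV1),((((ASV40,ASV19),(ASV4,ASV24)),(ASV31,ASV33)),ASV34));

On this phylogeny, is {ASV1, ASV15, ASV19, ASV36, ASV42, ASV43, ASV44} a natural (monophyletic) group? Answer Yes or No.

The MRCA of the listed taxa is the root, so the smallest clade containing them is the whole tree.
That clade also contains ASV24, ASV31, ASV33, ASV34, ASV4, ASV40, ASV55, which are not in the proposed group, so the group is not monophyletic.

No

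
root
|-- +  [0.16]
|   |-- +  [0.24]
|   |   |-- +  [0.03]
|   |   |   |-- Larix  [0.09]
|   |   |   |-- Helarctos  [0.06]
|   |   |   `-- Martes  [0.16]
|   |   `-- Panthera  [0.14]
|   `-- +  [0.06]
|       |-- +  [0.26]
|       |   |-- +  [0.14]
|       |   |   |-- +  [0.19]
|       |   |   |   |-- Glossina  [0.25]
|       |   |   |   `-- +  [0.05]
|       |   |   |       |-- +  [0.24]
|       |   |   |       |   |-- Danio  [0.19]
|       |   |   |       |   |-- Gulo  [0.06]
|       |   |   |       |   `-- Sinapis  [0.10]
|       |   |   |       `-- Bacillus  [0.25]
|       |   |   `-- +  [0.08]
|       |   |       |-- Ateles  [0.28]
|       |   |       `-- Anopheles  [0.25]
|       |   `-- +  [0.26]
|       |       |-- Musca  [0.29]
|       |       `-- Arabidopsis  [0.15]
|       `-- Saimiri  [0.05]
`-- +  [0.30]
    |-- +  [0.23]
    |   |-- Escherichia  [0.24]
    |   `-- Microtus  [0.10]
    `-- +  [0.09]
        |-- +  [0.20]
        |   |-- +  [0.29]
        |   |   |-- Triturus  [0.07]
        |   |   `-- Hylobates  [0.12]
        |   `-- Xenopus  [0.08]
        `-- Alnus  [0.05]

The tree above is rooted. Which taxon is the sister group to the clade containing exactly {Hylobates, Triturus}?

The clade containing exactly {Hylobates, Triturus} attaches to the tree at the node subtending ((Triturus,Hylobates),Xenopus).
The other lineage descending from that same node — the sister group — is the single tip Xenopus.

Xenopus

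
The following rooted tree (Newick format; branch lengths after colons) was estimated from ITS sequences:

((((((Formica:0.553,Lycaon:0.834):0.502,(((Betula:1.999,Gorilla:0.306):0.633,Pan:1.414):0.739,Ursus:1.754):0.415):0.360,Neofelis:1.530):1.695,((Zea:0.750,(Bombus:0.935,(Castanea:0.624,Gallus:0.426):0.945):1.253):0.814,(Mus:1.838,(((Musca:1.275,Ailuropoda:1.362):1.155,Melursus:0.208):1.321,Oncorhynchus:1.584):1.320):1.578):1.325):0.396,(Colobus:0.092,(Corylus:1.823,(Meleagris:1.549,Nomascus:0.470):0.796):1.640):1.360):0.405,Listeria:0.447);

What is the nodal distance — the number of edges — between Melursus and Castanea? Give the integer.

8

The MRCA of Melursus and Castanea is the node subtending ((Zea,(Bombus,(Castanea,Gallus))),(Mus,(((Musca,Ailuropoda),Melursus),Oncorhynchus))).
From Melursus up to that node: 4 branches. From Castanea up to the same node: 4 branches. Total: 4 + 4 = 8.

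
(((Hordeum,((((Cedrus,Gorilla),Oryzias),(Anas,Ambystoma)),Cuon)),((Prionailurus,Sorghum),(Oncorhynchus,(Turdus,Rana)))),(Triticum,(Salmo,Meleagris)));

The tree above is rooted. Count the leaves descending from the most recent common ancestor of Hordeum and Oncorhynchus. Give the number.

The MRCA of Hordeum and Oncorhynchus is the node subtending ((Hordeum,((((Cedrus,Gorilla),Oryzias),(Anas,Ambystoma)),Cuon)),((Prionailurus,Sorghum),(Oncorhynchus,(Turdus,Rana)))).
That clade contains 12 terminal taxa: Ambystoma, Anas, Cedrus, Cuon, Gorilla, Hordeum, Oncorhynchus, Oryzias, Prionailurus, Rana, Sorghum, Turdus.

12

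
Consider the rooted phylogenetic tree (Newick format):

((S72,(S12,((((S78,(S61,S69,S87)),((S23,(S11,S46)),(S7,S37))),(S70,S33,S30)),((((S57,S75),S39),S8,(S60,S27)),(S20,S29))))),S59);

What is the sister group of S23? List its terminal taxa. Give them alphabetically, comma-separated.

S11, S46

S23 attaches to the tree at the node subtending (S23,(S11,S46)).
The other lineage descending from that same node — the sister group — is (S11,S46); its 2 tips in alphabetical order are the answer.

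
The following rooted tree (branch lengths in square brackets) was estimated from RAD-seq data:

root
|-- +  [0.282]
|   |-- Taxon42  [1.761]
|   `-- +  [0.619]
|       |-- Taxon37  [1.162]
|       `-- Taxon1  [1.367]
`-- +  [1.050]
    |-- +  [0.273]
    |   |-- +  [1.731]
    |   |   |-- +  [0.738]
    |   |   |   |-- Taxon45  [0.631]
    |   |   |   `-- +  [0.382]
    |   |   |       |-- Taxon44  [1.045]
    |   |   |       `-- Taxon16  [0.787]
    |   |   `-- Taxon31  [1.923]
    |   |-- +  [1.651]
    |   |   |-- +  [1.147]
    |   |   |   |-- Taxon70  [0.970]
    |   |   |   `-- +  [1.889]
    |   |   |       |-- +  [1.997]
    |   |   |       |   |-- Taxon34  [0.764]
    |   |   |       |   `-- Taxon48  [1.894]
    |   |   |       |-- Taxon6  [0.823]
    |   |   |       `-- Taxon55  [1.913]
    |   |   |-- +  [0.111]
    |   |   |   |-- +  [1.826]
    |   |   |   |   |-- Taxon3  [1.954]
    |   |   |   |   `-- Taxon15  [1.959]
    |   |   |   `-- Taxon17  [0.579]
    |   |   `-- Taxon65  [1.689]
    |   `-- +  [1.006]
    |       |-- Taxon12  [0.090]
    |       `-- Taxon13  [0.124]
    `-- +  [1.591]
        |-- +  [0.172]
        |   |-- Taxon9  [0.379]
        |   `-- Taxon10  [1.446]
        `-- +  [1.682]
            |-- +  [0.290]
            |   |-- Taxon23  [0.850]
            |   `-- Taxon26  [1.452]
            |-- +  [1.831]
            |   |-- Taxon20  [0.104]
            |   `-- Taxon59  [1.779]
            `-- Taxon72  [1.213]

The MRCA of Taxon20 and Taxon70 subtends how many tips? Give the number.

22

The MRCA of Taxon20 and Taxon70 is the node subtending ((((Taxon45,(Taxon44,Taxon16)),Taxon31),((Taxon70,((Taxon34,Taxon48),Taxon6,Taxon55)),((Taxon3,Taxon15),Taxon17),Taxon65),(Taxon12,Taxon13)),((Taxon9,Taxon10),((Taxon23,Taxon26),(Taxon20,Taxon59),Taxon72))).
That clade contains 22 terminal taxa: Taxon10, Taxon12, Taxon13, Taxon15, Taxon16, Taxon17, Taxon20, Taxon23, Taxon26, Taxon3, Taxon31, Taxon34, Taxon44, Taxon45, Taxon48, Taxon55, Taxon59, Taxon6, Taxon65, Taxon70, Taxon72, Taxon9.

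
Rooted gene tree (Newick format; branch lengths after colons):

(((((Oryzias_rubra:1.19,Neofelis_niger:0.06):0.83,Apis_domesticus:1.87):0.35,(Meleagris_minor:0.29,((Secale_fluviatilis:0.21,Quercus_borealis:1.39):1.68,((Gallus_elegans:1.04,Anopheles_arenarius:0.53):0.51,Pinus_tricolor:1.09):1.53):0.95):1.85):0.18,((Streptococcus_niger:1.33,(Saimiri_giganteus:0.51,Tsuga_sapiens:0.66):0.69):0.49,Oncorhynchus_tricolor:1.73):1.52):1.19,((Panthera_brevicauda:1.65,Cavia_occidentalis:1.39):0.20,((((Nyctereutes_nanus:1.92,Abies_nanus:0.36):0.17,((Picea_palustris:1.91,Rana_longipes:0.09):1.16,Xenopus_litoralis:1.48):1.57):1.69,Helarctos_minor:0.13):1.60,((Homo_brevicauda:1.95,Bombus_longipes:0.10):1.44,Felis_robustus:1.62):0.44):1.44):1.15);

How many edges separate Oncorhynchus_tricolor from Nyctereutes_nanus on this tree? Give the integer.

The MRCA of Oncorhynchus_tricolor and Nyctereutes_nanus is the root of the tree.
From Oncorhynchus_tricolor up to that node: 3 branches. From Nyctereutes_nanus up to the same node: 6 branches. Total: 3 + 6 = 9.

9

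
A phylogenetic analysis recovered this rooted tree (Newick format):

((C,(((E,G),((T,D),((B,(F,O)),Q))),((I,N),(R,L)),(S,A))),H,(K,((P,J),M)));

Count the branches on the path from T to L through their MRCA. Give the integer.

The MRCA of T and L is the node subtending (((E,G),((T,D),((B,(F,O)),Q))),((I,N),(R,L)),(S,A)).
From T up to that node: 4 branches. From L up to the same node: 3 branches. Total: 4 + 3 = 7.

7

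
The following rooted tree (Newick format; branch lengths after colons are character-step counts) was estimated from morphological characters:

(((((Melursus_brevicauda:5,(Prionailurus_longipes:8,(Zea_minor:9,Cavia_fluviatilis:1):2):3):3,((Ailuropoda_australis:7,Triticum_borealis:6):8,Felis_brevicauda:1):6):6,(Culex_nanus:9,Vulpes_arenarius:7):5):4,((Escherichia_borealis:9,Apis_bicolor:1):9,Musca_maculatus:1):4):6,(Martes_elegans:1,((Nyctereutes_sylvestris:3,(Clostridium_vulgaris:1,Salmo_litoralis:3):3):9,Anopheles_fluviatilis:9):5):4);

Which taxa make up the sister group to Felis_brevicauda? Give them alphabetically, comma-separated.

Ailuropoda_australis, Triticum_borealis

Felis_brevicauda attaches to the tree at the node subtending ((Ailuropoda_australis,Triticum_borealis),Felis_brevicauda).
The other lineage descending from that same node — the sister group — is (Ailuropoda_australis,Triticum_borealis); its 2 tips in alphabetical order are the answer.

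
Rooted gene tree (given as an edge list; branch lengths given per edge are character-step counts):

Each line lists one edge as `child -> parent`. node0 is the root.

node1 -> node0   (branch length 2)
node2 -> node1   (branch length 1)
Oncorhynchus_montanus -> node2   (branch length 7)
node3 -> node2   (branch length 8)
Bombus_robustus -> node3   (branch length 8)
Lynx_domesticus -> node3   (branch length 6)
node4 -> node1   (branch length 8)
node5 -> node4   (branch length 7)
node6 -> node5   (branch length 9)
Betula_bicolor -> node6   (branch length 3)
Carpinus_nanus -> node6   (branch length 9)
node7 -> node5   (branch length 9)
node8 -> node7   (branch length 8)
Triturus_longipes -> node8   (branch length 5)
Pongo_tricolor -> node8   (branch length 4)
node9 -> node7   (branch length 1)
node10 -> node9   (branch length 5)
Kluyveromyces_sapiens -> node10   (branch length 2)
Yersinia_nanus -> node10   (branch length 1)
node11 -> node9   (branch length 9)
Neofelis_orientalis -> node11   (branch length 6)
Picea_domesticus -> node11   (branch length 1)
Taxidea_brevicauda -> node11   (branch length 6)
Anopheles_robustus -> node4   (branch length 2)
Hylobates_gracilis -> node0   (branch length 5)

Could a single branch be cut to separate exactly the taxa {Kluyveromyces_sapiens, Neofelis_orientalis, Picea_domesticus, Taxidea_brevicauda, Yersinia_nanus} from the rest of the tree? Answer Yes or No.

Yes

The most recent common ancestor of these taxa subtends ((Kluyveromyces_sapiens,Yersinia_nanus),(Neofelis_orientalis,Picea_domesticus,Taxidea_brevicauda)).
That clade has exactly 5 tips — every listed taxon and nothing else — so the group is monophyletic.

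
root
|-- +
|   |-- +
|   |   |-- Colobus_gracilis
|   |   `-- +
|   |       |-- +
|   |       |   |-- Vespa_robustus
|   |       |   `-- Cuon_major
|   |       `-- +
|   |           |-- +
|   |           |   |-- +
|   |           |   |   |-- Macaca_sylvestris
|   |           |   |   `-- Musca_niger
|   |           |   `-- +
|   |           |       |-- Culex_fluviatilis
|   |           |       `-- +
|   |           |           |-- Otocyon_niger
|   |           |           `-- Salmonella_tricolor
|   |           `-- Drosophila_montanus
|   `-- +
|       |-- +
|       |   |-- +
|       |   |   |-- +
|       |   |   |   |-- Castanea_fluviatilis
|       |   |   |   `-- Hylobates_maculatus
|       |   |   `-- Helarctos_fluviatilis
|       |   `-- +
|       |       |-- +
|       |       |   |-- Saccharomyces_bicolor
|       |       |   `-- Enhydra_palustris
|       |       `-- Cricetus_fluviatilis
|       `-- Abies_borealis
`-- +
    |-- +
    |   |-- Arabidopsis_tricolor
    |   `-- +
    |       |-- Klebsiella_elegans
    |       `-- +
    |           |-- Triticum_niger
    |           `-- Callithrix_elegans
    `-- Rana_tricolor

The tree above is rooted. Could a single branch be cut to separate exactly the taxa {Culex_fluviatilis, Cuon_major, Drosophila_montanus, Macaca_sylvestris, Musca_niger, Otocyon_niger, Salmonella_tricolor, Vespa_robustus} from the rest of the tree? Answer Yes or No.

The most recent common ancestor of these taxa subtends ((Vespa_robustus,Cuon_major),(((Macaca_sylvestris,Musca_niger),(Culex_fluviatilis,(Otocyon_niger,Salmonella_tricolor))),Drosophila_montanus)).
That clade has exactly 8 tips — every listed taxon and nothing else — so the group is monophyletic.

Yes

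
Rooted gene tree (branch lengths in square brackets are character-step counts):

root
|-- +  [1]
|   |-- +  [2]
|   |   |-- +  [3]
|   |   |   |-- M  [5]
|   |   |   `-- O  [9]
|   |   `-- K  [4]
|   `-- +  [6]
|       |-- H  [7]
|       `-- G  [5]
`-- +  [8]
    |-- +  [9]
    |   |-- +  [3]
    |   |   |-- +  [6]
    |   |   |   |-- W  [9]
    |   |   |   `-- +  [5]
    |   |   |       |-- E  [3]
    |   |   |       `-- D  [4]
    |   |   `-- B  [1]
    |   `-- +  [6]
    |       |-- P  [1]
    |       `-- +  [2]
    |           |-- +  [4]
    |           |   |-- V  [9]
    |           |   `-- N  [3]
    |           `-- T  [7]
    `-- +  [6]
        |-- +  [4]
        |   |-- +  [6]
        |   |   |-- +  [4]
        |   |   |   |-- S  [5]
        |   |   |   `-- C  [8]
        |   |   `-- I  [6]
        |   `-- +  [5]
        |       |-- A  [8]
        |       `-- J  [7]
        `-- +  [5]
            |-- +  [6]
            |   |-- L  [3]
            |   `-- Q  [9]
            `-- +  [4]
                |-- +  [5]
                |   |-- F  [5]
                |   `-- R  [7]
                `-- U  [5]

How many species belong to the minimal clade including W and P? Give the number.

8

The MRCA of W and P is the node subtending (((W,(E,D)),B),(P,((V,N),T))).
That clade contains 8 terminal taxa: B, D, E, N, P, T, V, W.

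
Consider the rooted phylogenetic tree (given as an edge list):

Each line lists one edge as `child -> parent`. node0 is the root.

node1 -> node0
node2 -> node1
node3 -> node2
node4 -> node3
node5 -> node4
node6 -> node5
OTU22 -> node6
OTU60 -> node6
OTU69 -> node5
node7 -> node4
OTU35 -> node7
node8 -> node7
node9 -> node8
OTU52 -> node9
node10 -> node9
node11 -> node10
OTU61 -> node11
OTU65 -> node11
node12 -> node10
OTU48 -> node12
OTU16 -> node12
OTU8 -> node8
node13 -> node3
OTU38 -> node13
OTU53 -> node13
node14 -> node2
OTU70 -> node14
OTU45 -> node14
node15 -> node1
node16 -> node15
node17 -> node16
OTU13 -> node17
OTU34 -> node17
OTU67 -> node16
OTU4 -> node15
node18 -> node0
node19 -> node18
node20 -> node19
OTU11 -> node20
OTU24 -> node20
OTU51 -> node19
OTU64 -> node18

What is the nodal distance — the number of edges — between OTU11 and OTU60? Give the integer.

11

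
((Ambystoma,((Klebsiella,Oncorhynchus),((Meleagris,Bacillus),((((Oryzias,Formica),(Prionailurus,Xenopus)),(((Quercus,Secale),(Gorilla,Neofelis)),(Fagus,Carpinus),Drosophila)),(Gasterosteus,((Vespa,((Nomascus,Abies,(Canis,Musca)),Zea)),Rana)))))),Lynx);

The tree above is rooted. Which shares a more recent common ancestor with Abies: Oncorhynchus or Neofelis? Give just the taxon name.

The MRCA of Abies and Neofelis subtends ((((Oryzias,Formica),(Prionailurus,Xenopus)),(((Quercus,Secale),(Gorilla,Neofelis)),(Fagus,Carpinus),Drosophila)),(Gasterosteus,((Vespa,((Nomascus,Abies,(Canis,Musca)),Zea)),Rana))) (19 taxa).
The MRCA of Abies and Oncorhynchus subtends ((Klebsiella,Oncorhynchus),((Meleagris,Bacillus),((((Oryzias,Formica),(Prionailurus,Xenopus)),(((Quercus,Secale),(Gorilla,Neofelis)),(Fagus,Carpinus),Drosophila)),(Gasterosteus,((Vespa,((Nomascus,Abies,(Canis,Musca)),Zea)),Rana))))) (23 taxa).
The first is nested inside the second, so Abies shares a more recent common ancestor with Neofelis.

Neofelis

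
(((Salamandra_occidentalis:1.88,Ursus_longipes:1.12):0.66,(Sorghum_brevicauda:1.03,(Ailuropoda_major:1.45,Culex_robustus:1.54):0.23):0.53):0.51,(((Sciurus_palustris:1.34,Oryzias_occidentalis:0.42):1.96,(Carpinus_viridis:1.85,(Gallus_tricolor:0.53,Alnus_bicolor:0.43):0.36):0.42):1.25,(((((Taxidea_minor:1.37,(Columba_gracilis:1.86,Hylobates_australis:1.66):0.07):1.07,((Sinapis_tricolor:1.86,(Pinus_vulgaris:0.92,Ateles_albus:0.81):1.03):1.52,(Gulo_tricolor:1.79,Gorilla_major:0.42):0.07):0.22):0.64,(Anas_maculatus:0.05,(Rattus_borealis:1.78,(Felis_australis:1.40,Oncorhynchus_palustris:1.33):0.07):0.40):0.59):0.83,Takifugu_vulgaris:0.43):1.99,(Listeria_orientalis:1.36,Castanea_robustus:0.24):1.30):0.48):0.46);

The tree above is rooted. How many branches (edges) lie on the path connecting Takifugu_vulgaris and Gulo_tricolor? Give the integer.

6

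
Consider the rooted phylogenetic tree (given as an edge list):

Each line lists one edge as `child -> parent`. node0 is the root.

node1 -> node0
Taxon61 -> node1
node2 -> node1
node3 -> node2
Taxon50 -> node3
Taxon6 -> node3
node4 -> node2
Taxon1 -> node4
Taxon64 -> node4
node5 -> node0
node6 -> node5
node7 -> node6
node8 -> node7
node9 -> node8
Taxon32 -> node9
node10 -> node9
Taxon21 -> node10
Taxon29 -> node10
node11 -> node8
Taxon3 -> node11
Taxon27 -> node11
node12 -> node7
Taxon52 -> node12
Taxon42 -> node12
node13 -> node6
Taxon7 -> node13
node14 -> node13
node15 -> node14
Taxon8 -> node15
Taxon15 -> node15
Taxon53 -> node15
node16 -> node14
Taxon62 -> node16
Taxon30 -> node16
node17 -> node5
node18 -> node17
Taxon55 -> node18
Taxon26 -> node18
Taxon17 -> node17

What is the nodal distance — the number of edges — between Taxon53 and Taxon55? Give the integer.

The MRCA of Taxon53 and Taxon55 is the node subtending (((((Taxon32,(Taxon21,Taxon29)),(Taxon3,Taxon27)),(Taxon52,Taxon42)),(Taxon7,((Taxon8,Taxon15,Taxon53),(Taxon62,Taxon30)))),((Taxon55,Taxon26),Taxon17)).
From Taxon53 up to that node: 5 branches. From Taxon55 up to the same node: 3 branches. Total: 5 + 3 = 8.

8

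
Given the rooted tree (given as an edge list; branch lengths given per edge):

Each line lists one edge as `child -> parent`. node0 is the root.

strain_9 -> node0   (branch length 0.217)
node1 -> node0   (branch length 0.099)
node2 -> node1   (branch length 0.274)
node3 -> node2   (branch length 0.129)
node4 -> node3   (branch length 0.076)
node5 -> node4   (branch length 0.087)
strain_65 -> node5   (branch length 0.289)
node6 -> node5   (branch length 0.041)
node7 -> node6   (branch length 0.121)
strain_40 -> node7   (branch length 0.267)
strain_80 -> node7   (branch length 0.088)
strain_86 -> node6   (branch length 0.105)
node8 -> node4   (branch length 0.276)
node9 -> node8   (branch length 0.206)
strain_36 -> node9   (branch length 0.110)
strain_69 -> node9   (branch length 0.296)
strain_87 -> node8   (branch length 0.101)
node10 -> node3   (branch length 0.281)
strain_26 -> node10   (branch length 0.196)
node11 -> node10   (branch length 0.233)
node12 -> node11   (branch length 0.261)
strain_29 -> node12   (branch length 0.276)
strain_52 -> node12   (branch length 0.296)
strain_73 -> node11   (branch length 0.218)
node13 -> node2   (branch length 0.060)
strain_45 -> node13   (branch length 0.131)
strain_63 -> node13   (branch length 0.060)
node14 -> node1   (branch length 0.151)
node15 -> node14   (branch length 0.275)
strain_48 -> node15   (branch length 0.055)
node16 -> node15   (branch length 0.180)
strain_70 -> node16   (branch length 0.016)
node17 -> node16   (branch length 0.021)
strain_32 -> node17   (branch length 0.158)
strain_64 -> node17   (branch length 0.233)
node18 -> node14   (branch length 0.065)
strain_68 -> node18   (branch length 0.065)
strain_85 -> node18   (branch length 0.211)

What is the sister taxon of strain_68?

strain_68 attaches to the tree at the node subtending (strain_68,strain_85).
The other lineage descending from that same node — the sister group — is the single tip strain_85.

strain_85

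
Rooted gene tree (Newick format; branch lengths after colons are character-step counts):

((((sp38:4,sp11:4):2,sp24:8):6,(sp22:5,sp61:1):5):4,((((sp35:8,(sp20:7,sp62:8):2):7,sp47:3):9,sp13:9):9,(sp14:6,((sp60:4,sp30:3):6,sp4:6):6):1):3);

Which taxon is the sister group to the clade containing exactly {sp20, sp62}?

sp35

The clade containing exactly {sp20, sp62} attaches to the tree at the node subtending (sp35,(sp20,sp62)).
The other lineage descending from that same node — the sister group — is the single tip sp35.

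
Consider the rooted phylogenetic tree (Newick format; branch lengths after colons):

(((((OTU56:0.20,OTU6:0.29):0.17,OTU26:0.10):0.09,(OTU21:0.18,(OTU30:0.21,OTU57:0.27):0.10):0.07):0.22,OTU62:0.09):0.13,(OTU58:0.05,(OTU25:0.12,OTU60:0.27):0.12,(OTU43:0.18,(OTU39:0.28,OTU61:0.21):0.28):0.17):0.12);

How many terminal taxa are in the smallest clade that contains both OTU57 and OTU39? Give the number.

The MRCA of OTU57 and OTU39 is the root, so the clade is the entire tree.
That clade contains 13 terminal taxa: OTU21, OTU25, OTU26, OTU30, OTU39, OTU43, OTU56, OTU57, OTU58, OTU6, OTU60, OTU61, OTU62.

13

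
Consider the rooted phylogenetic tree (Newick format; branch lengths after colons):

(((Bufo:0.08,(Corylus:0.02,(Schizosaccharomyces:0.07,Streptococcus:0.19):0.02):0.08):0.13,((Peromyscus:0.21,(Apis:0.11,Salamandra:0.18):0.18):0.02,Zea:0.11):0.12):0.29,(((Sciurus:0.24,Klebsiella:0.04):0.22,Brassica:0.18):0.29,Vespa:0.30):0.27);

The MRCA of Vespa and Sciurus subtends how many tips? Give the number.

4

The MRCA of Vespa and Sciurus is the node subtending (((Sciurus,Klebsiella),Brassica),Vespa).
That clade contains 4 terminal taxa: Brassica, Klebsiella, Sciurus, Vespa.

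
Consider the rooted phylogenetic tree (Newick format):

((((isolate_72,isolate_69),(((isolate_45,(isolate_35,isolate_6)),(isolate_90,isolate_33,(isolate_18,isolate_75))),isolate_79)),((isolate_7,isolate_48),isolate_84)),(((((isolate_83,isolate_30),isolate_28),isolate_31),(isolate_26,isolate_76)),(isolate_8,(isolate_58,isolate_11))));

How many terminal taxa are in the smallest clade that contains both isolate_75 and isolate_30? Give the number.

22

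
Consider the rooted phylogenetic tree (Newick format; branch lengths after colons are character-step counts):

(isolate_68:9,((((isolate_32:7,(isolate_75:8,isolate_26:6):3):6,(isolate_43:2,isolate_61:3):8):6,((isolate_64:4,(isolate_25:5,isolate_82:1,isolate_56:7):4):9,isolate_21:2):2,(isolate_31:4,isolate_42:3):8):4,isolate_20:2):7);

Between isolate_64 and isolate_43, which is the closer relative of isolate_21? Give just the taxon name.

The MRCA of isolate_21 and isolate_64 subtends ((isolate_64,(isolate_25,isolate_82,isolate_56)),isolate_21) (5 taxa).
The MRCA of isolate_21 and isolate_43 subtends (((isolate_32,(isolate_75,isolate_26)),(isolate_43,isolate_61)),((isolate_64,(isolate_25,isolate_82,isolate_56)),isolate_21),(isolate_31,isolate_42)) (12 taxa).
The first is nested inside the second, so isolate_21 shares a more recent common ancestor with isolate_64.

isolate_64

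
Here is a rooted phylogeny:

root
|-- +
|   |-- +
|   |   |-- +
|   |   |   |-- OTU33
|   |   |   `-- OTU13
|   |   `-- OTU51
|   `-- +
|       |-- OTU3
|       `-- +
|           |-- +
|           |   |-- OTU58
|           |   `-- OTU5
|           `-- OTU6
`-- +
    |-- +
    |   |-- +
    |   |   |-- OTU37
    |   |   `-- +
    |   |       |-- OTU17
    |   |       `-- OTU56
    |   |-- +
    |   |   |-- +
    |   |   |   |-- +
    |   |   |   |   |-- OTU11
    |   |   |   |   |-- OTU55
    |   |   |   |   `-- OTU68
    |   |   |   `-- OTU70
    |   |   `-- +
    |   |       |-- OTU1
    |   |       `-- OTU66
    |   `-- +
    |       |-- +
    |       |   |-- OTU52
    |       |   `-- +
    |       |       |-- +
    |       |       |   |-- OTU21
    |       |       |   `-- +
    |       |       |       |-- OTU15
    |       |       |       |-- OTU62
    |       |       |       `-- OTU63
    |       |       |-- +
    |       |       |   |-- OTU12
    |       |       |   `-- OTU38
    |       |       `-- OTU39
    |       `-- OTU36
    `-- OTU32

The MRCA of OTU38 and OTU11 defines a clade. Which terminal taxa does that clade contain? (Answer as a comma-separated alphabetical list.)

Tracing OTU38: it sits inside (OTU12,OTU38).
Tracing OTU11: it sits inside (OTU11,OTU55,OTU68).
The smallest clade enclosing both is ((OTU37,(OTU17,OTU56)),(((OTU11,OTU55,OTU68),OTU70),(OTU1,OTU66)),((OTU52,((OTU21,(OTU15,OTU62,OTU63)),(OTU12,OTU38),OTU39)),OTU36)); the answer is its 18 terminal taxa in alphabetical order.

OTU1, OTU11, OTU12, OTU15, OTU17, OTU21, OTU36, OTU37, OTU38, OTU39, OTU52, OTU55, OTU56, OTU62, OTU63, OTU66, OTU68, OTU70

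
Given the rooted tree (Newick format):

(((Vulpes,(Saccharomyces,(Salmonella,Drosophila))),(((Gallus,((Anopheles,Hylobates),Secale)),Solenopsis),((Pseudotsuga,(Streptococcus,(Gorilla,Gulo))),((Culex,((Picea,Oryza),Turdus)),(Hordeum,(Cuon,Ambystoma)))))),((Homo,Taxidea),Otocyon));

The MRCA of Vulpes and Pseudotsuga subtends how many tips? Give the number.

The MRCA of Vulpes and Pseudotsuga is the node subtending ((Vulpes,(Saccharomyces,(Salmonella,Drosophila))),(((Gallus,((Anopheles,Hylobates),Secale)),Solenopsis),((Pseudotsuga,(Streptococcus,(Gorilla,Gulo))),((Culex,((Picea,Oryza),Turdus)),(Hordeum,(Cuon,Ambystoma)))))).
That clade contains 20 terminal taxa: Ambystoma, Anopheles, Culex, Cuon, Drosophila, Gallus, Gorilla, Gulo, Hordeum, Hylobates, Oryza, Picea, Pseudotsuga, Saccharomyces, Salmonella, Secale, Solenopsis, Streptococcus, Turdus, Vulpes.

20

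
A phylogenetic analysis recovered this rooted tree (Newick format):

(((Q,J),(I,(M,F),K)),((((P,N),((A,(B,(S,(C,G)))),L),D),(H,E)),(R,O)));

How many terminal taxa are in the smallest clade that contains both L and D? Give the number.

9

The MRCA of L and D is the node subtending ((P,N),((A,(B,(S,(C,G)))),L),D).
That clade contains 9 terminal taxa: A, B, C, D, G, L, N, P, S.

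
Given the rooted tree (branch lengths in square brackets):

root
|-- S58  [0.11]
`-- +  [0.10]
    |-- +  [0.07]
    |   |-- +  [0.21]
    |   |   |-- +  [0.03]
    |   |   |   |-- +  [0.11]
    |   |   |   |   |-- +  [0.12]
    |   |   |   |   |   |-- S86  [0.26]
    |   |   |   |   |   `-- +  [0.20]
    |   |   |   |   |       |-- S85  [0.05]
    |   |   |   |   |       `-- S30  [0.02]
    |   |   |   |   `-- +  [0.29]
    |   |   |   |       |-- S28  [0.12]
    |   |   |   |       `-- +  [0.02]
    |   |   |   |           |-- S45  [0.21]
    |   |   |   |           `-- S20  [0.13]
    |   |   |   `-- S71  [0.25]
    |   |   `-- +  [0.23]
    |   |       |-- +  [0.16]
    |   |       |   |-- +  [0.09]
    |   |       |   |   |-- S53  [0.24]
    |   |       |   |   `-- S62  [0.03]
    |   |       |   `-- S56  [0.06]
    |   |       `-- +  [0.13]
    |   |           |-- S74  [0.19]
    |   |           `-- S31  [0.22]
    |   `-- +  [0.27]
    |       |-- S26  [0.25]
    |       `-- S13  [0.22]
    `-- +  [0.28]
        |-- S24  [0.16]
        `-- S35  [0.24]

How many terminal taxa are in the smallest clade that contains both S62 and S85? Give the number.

The MRCA of S62 and S85 is the node subtending ((((S86,(S85,S30)),(S28,(S45,S20))),S71),(((S53,S62),S56),(S74,S31))).
That clade contains 12 terminal taxa: S20, S28, S30, S31, S45, S53, S56, S62, S71, S74, S85, S86.

12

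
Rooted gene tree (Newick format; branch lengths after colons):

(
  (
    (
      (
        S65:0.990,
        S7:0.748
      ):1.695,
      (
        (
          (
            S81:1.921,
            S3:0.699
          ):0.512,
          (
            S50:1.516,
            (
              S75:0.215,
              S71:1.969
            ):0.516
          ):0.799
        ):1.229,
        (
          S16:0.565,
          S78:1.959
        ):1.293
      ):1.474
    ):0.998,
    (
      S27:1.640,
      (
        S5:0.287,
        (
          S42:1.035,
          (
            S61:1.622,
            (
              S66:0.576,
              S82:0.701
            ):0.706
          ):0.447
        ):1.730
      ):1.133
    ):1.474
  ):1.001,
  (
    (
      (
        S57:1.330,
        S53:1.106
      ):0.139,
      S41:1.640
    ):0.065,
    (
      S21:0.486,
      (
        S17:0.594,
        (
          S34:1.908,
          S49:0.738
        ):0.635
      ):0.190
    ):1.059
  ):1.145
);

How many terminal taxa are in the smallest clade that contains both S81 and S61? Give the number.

15

The MRCA of S81 and S61 is the node subtending (((S65,S7),(((S81,S3),(S50,(S75,S71))),(S16,S78))),(S27,(S5,(S42,(S61,(S66,S82)))))).
That clade contains 15 terminal taxa: S16, S27, S3, S42, S5, S50, S61, S65, S66, S7, S71, S75, S78, S81, S82.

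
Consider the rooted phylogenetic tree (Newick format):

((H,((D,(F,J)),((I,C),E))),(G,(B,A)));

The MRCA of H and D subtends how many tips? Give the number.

7

The MRCA of H and D is the node subtending (H,((D,(F,J)),((I,C),E))).
That clade contains 7 terminal taxa: C, D, E, F, H, I, J.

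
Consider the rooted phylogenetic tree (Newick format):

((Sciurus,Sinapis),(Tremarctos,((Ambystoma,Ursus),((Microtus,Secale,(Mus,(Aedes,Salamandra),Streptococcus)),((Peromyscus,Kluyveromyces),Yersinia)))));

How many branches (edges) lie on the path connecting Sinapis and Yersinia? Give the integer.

7

The MRCA of Sinapis and Yersinia is the root of the tree.
From Sinapis up to that node: 2 branches. From Yersinia up to the same node: 5 branches. Total: 2 + 5 = 7.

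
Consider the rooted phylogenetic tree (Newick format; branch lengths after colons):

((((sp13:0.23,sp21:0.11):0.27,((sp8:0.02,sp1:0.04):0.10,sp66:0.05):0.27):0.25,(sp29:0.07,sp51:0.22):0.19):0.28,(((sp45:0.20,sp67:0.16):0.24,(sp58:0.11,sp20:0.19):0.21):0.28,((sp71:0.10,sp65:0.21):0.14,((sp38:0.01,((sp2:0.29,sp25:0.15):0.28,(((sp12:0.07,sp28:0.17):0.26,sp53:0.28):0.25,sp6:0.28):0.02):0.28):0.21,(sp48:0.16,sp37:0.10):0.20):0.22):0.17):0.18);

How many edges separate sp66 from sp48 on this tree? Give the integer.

9

The MRCA of sp66 and sp48 is the root of the tree.
From sp66 up to that node: 4 branches. From sp48 up to the same node: 5 branches. Total: 4 + 5 = 9.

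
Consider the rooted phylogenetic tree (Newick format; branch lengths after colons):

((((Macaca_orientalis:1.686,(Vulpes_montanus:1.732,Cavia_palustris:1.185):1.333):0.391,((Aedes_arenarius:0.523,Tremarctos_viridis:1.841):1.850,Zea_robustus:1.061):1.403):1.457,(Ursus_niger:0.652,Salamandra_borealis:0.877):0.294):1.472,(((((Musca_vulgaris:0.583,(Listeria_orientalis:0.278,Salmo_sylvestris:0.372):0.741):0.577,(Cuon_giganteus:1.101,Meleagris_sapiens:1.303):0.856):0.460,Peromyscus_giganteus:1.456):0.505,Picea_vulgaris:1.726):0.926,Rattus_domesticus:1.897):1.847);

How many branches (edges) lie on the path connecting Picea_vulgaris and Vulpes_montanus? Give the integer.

8

The MRCA of Picea_vulgaris and Vulpes_montanus is the root of the tree.
From Picea_vulgaris up to that node: 3 branches. From Vulpes_montanus up to the same node: 5 branches. Total: 3 + 5 = 8.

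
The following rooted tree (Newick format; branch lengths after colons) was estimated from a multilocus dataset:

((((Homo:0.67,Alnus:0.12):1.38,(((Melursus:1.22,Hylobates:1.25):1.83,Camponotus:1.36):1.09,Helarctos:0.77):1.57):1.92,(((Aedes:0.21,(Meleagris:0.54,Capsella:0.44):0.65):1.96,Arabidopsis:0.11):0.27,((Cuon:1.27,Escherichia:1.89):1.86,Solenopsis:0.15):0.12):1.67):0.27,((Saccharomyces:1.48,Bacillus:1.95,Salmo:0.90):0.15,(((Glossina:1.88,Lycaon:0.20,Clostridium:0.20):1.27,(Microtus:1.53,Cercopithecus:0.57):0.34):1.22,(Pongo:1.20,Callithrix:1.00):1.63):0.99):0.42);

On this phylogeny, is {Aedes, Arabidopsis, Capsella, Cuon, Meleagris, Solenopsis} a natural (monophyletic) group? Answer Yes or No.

The MRCA of the listed taxa subtends (((Aedes,(Meleagris,Capsella)),Arabidopsis),((Cuon,Escherichia),Solenopsis)).
That clade also contains Escherichia, which is not in the proposed group, so the group is not monophyletic.

No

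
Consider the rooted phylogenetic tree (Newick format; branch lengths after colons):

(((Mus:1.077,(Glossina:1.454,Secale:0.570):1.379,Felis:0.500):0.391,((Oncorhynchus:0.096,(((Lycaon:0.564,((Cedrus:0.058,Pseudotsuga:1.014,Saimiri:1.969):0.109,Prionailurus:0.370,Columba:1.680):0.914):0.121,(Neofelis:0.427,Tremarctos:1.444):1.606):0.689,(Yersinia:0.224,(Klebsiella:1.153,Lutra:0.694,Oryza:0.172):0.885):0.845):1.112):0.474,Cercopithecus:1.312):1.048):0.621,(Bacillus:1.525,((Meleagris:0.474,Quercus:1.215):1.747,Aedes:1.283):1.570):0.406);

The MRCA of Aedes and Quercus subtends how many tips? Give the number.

The MRCA of Aedes and Quercus is the node subtending ((Meleagris,Quercus),Aedes).
That clade contains 3 terminal taxa: Aedes, Meleagris, Quercus.

3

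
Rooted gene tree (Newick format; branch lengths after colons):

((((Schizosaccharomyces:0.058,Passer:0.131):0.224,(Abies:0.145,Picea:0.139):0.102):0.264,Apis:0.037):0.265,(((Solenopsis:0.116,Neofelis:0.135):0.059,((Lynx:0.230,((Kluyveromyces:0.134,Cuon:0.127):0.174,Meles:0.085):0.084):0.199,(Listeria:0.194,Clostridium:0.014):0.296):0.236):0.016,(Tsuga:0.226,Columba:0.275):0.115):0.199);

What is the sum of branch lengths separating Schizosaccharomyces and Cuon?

1.846

The path runs Schizosaccharomyces → … → MRCA → … → Cuon; the MRCA is the root of the tree.
Branch lengths along that path: 0.058 + 0.224 + 0.264 + 0.265 + 0.199 + 0.016 + 0.236 + 0.199 + 0.084 + 0.174 + 0.127 = 1.846.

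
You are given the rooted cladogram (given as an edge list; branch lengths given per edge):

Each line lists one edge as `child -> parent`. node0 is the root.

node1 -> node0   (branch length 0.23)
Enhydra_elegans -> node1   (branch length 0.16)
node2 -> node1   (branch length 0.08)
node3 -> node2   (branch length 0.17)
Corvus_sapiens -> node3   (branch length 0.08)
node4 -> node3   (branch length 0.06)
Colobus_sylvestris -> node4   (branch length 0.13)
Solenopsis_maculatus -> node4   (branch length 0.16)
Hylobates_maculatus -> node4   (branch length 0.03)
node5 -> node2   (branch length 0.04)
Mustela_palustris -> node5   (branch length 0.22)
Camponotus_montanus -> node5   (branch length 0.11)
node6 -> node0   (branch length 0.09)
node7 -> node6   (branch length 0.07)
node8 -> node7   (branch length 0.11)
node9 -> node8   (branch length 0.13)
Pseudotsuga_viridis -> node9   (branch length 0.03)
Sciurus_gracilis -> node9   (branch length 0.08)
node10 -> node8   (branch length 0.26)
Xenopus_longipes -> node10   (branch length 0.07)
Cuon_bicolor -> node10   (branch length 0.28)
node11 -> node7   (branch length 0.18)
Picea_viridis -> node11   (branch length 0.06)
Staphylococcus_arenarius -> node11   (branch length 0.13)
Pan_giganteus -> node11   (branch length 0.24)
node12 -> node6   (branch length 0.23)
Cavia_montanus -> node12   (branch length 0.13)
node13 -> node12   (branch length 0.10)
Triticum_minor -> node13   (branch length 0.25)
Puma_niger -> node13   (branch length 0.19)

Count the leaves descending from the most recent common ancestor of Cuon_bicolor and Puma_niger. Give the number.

10

The MRCA of Cuon_bicolor and Puma_niger is the node subtending ((((Pseudotsuga_viridis,Sciurus_gracilis),(Xenopus_longipes,Cuon_bicolor)),(Picea_viridis,Staphylococcus_arenarius,Pan_giganteus)),(Cavia_montanus,(Triticum_minor,Puma_niger))).
That clade contains 10 terminal taxa: Cavia_montanus, Cuon_bicolor, Pan_giganteus, Picea_viridis, Pseudotsuga_viridis, Puma_niger, Sciurus_gracilis, Staphylococcus_arenarius, Triticum_minor, Xenopus_longipes.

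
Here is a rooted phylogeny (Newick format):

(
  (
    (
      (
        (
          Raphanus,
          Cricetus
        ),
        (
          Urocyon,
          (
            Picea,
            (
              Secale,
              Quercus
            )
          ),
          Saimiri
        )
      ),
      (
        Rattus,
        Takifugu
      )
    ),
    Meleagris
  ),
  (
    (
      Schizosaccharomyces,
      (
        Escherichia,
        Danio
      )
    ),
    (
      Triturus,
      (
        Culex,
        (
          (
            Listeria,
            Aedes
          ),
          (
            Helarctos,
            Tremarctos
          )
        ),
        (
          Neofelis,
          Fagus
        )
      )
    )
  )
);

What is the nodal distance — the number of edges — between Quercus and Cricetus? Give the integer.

6

The MRCA of Quercus and Cricetus is the node subtending ((Raphanus,Cricetus),(Urocyon,(Picea,(Secale,Quercus)),Saimiri)).
From Quercus up to that node: 4 branches. From Cricetus up to the same node: 2 branches. Total: 4 + 2 = 6.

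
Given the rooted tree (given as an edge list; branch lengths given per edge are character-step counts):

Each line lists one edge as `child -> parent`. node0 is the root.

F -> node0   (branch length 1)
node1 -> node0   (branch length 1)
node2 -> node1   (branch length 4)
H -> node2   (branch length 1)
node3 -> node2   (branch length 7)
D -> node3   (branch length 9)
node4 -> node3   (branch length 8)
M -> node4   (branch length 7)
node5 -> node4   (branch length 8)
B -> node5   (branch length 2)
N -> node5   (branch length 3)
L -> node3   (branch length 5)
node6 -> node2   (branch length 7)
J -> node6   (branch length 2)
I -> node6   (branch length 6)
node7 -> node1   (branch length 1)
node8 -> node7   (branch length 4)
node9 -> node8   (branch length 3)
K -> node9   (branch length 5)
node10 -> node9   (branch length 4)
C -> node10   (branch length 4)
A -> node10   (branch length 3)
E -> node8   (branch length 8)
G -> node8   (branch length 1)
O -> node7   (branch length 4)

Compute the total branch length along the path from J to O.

18

The path runs J → … → MRCA → … → O; the MRCA is the node subtending ((H,(D,(M,(B,N)),L),(J,I)),(((K,(C,A)),E,G),O)).
Branch lengths along that path: 2 + 7 + 4 + 1 + 4 = 18.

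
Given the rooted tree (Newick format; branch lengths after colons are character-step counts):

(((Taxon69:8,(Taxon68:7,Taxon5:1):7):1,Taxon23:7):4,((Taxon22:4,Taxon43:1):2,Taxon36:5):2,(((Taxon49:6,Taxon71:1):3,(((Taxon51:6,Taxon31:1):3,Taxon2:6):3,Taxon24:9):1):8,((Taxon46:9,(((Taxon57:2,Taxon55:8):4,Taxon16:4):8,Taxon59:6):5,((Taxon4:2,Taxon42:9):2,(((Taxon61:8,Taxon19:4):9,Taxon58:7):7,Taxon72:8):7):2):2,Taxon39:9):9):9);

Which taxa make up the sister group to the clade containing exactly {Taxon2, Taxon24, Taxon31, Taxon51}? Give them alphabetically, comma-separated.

Taxon49, Taxon71

The clade containing exactly {Taxon2, Taxon24, Taxon31, Taxon51} attaches to the tree at the node subtending ((Taxon49,Taxon71),(((Taxon51,Taxon31),Taxon2),Taxon24)).
The other lineage descending from that same node — the sister group — is (Taxon49,Taxon71); its 2 tips in alphabetical order are the answer.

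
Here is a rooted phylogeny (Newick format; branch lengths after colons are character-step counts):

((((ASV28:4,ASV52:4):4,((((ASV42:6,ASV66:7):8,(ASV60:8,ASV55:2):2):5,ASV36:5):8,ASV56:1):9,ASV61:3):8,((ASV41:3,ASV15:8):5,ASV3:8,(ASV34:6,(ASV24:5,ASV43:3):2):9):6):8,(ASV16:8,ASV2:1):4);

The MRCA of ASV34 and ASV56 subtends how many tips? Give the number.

15

The MRCA of ASV34 and ASV56 is the node subtending (((ASV28,ASV52),((((ASV42,ASV66),(ASV60,ASV55)),ASV36),ASV56),ASV61),((ASV41,ASV15),ASV3,(ASV34,(ASV24,ASV43)))).
That clade contains 15 terminal taxa: ASV15, ASV24, ASV28, ASV3, ASV34, ASV36, ASV41, ASV42, ASV43, ASV52, ASV55, ASV56, ASV60, ASV61, ASV66.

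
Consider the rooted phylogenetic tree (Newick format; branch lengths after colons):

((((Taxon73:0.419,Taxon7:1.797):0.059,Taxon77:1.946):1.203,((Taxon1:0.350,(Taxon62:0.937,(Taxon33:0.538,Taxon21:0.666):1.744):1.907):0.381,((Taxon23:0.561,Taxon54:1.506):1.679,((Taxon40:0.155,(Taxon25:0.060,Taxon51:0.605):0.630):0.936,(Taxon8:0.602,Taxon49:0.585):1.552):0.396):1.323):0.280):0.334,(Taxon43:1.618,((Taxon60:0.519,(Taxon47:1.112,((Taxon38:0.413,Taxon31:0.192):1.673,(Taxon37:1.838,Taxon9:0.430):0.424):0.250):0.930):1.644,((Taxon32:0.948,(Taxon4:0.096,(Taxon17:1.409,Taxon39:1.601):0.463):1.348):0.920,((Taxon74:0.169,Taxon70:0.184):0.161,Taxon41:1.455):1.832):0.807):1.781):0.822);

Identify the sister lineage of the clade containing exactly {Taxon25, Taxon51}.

Taxon40

The clade containing exactly {Taxon25, Taxon51} attaches to the tree at the node subtending (Taxon40,(Taxon25,Taxon51)).
The other lineage descending from that same node — the sister group — is the single tip Taxon40.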